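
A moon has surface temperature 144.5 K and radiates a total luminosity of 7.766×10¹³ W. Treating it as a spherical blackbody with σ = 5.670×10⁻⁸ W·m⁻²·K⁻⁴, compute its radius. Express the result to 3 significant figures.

L = 4πR²σT⁴ ⇒ R = √(L/(4πσT⁴)).
σT⁴ = 24.7203 W/m², so R = √(7.766×10¹³/(4π×24.7203)) = 5.00×10⁵ m.

R ≈ 5.00×10⁵ m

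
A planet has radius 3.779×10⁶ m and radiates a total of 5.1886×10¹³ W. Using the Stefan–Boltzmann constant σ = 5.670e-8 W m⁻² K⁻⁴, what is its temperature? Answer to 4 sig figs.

T ≈ 47.52 K

Surface area A = 4πR² = 4π(3.779×10⁶ m)² = 1.79458×10¹⁴ m².
P = σAT⁴ ⇒ T = (P/(σA))^(1/4) = (5.1886×10¹³/(5.670×10⁻⁸×1.79458×10¹⁴))^(1/4) = 47.52 K.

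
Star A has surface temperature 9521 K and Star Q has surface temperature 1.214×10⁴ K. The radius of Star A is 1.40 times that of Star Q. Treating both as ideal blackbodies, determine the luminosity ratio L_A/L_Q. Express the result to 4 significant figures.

L ∝ R²T⁴, so L_A/L_Q = (R_A/R_Q)²(T_A/T_Q)⁴ = (1.40)² × (9521/1.214×10⁴)⁴ = 1.96 × 0.378317 = 0.7415.

L_A/L_Q ≈ 0.7415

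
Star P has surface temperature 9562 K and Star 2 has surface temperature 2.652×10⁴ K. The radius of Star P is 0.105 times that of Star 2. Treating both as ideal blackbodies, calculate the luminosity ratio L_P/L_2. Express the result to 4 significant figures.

L ∝ R²T⁴, so L_P/L_2 = (R_P/R_2)²(T_P/T_2)⁴ = (0.105)² × (9562/2.652×10⁴)⁴ = 0.011025 × 0.0169006 = 1.863×10⁻⁴.

L_P/L_2 ≈ 1.863×10⁻⁴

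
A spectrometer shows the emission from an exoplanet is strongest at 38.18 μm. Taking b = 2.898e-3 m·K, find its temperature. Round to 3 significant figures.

Wien's law gives T = b/λ_max = (2.898×10⁻³ m·K)/(3.818×10⁻⁵ m) = 75.9 K.

T ≈ 75.9 K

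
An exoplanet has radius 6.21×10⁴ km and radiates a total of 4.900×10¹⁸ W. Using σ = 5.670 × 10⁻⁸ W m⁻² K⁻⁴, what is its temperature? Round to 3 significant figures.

Surface area A = 4πR² = 4π(6.21×10⁷ m)² = 4.84611×10¹⁶ m².
P = σAT⁴ ⇒ T = (P/(σA))^(1/4) = (4.900×10¹⁸/(5.670×10⁻⁸×4.84611×10¹⁶))^(1/4) = 205 K.

T ≈ 205 K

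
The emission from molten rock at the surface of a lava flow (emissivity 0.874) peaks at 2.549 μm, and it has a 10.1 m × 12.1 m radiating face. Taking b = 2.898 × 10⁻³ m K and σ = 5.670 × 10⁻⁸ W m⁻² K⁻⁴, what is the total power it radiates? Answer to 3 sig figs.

Wien's law: T = b/λ_max = 2.898×10⁻³/2.549×10⁻⁶ = 1136.92 K.
Area A = 10.1 × 12.1 = 122.21 m².
Then P = εσAT⁴ = 0.874×5.670×10⁻⁸×122.21×(1136.92)⁴ = 1.01×10⁷ W.

P ≈ 1.01×10⁷ W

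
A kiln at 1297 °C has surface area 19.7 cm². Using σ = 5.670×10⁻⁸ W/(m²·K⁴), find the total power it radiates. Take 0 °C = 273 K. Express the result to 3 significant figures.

P ≈ 679 W

T = 1297 °C + 273 = 1570 K.
Area A = 19.7 cm² = 1.97×10⁻³ m².
P = σAT⁴ = 5.670×10⁻⁸ × 1.97×10⁻³ × (1570)⁴ = 679 W.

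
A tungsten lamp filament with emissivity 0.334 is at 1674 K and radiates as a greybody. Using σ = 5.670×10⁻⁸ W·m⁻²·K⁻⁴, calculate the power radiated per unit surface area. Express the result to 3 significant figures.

Stefan–Boltzmann: I = εσT⁴ = 0.334 × 5.670×10⁻⁸ × (1674)⁴ = 1.49×10⁵ W/m².

I ≈ 1.49×10⁵ W/m²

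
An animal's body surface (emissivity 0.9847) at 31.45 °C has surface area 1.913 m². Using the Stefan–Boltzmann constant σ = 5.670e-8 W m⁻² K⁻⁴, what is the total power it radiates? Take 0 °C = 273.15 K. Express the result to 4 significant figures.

T = 31.45 °C + 273.15 = 304.60 K.
Area A = 1.913 m².
P = εσAT⁴ = 0.9847 × 5.670×10⁻⁸ × 1.913 × (304.60)⁴ = 919.4 W.

P ≈ 919.4 W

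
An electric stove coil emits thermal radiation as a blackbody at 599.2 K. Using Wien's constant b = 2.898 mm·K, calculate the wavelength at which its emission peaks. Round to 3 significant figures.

Wien's displacement law: λ_max = b/T = (2.898×10⁻³ m·K)/(599.2 K) = 4.836×10⁻⁶ m.
That is 4.84 μm, in the infrared range.

λ_max ≈ 4.84 μm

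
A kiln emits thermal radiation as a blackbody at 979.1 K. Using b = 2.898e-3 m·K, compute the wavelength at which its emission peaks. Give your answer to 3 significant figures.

Wien's displacement law: λ_max = b/T = (2.898×10⁻³ m·K)/(979.1 K) = 2.960×10⁻⁶ m.
That is 2.96×10³ nm, in the infrared range.

λ_max ≈ 2.96×10³ nm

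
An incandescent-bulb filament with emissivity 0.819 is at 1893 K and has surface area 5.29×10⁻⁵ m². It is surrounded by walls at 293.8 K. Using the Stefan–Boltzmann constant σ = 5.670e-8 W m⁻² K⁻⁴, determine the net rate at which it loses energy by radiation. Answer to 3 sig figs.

Area A = 5.29×10⁻⁵ m².
Net radiated power P_net = εσA(T⁴ − T₀⁴) = 0.819×5.670×10⁻⁸×5.29×10⁻⁵×(1893⁴ − 293.8⁴).
T⁴ − T₀⁴ = 1.28411×10¹³ − 7.45087×10⁹ = 1.28336×10¹³ K⁴, so P_net = 31.5 W.

Net loss ≈ 31.5 W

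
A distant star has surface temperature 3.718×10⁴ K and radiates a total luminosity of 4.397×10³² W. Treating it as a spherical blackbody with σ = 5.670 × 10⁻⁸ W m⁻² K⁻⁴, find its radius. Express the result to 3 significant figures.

R ≈ 1.80×10¹⁰ m

L = 4πR²σT⁴ ⇒ R = √(L/(4πσT⁴)).
σT⁴ = 1.08348×10¹¹ W/m², so R = √(4.397×10³²/(4π×1.08348×10¹¹)) = 1.80×10¹⁰ m.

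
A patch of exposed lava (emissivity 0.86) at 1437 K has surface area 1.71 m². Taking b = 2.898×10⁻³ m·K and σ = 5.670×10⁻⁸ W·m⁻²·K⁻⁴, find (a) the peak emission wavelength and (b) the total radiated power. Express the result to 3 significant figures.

λ_max ≈ 2.02×10³ nm; P ≈ 3.56×10⁵ W

(a) λ_max = b/T = 2.898×10⁻³/1437 = 2.017×10⁻⁶ m = 2.02×10³ nm.
Area A = 1.71 m².
(b) P = εσAT⁴ = 0.86×5.670×10⁻⁸×1.71×(1437)⁴ = 3.56×10⁵ W.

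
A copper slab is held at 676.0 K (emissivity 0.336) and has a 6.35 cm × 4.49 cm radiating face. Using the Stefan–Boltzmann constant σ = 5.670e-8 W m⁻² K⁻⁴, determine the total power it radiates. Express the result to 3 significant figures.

P ≈ 11.3 W

Area A = 0.0635 × 0.0449 = 2.85115×10⁻³ m².
P = εσAT⁴ = 0.336 × 5.670×10⁻⁸ × 2.85115×10⁻³ × (676.0)⁴ = 11.3 W.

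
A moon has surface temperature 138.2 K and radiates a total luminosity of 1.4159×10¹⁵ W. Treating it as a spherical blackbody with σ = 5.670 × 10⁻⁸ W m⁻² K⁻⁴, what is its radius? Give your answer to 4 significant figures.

L = 4πR²σT⁴ ⇒ R = √(L/(4πσT⁴)).
σT⁴ = 20.6831 W/m², so R = √(1.4159×10¹⁵/(4π×20.6831)) = 2.334×10⁶ m.

R ≈ 2.334×10⁶ m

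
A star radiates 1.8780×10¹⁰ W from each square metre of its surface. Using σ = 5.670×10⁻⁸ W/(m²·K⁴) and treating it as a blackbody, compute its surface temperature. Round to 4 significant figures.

T ≈ 2.399×10⁴ K

I = σT⁴, so T = (I/σ)^(1/4) = (1.8780×10¹⁰/(5.670×10⁻⁸))^(1/4) = 2.399×10⁴ K.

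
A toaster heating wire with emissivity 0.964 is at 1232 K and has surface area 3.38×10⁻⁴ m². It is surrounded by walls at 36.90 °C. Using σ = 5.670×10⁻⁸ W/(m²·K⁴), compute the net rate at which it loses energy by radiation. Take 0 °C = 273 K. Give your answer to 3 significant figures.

Net loss ≈ 42.4 W

Surroundings: T = 36.90 °C + 273 = 309.90 K.
Area A = 3.38×10⁻⁴ m².
Net radiated power P_net = εσA(T⁴ − T₀⁴) = 0.964×5.670×10⁻⁸×3.38×10⁻⁴×(1232⁴ − 309.90⁴).
T⁴ − T₀⁴ = 2.30379×10¹² − 9.22330×10⁹ = 2.29457×10¹² K⁴, so P_net = 42.4 W.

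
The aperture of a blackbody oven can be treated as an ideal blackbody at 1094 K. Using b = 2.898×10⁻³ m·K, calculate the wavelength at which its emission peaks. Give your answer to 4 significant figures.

Wien's displacement law: λ_max = b/T = (2.898×10⁻³ m·K)/(1094 K) = 2.6490×10⁻⁶ m.
That is 2.649 μm, in the infrared range.

λ_max ≈ 2.649 μm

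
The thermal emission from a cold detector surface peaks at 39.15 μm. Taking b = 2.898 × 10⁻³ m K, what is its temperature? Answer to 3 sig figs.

T ≈ 74.0 K

Wien's law gives T = b/λ_max = (2.898×10⁻³ m·K)/(3.915×10⁻⁵ m) = 74.0 K.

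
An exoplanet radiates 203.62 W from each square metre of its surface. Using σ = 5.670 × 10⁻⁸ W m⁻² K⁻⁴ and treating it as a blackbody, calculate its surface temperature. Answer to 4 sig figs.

T ≈ 244.8 K

I = σT⁴, so T = (I/σ)^(1/4) = (203.62/(5.670×10⁻⁸))^(1/4) = 244.8 K.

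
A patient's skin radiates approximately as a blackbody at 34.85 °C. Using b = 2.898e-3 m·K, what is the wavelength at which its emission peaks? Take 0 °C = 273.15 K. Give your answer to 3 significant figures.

λ_max ≈ 9.41 μm

T = 34.85 °C + 273.15 = 308.00 K.
Wien's displacement law: λ_max = b/T = (2.898×10⁻³ m·K)/(308.00 K) = 9.409×10⁻⁶ m.
That is 9.41 μm, in the infrared range.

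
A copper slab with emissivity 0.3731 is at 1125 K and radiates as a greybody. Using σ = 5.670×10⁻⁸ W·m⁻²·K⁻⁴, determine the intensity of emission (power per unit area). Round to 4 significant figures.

I ≈ 3.389×10⁴ W/m²

Stefan–Boltzmann: I = εσT⁴ = 0.3731 × 5.670×10⁻⁸ × (1125)⁴ = 3.389×10⁴ W/m².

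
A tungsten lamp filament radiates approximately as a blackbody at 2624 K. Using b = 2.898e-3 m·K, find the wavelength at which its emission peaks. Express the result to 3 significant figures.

Wien's displacement law: λ_max = b/T = (2.898×10⁻³ m·K)/(2624 K) = 1.104×10⁻⁶ m.
That is 1.10 μm, in the infrared range.

λ_max ≈ 1.10 μm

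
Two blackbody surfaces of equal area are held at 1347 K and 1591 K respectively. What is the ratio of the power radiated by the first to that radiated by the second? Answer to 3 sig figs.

With equal areas, P₁/P₂ = (T₁/T₂)⁴ = (1347/1591)⁴ = 0.514.

P₁/P₂ ≈ 0.514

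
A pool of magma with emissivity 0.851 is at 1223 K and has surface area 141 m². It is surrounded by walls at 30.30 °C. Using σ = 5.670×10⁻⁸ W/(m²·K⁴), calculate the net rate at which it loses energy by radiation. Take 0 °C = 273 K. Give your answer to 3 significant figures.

Surroundings: T = 30.30 °C + 273 = 303.30 K.
Area A = 141 m².
Net radiated power P_net = εσA(T⁴ − T₀⁴) = 0.851×5.670×10⁻⁸×141×(1223⁴ − 303.30⁴).
T⁴ − T₀⁴ = 2.23721×10¹² − 8.46232×10⁹ = 2.22875×10¹² K⁴, so P_net = 1.52×10⁷ W.

Net loss ≈ 1.52×10⁷ W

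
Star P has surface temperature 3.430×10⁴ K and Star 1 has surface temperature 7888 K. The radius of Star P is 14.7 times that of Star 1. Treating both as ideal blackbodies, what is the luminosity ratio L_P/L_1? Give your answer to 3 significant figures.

L ∝ R²T⁴, so L_P/L_1 = (R_P/R_1)²(T_P/T_1)⁴ = (14.7)² × (3.430×10⁴/7888)⁴ = 216.09 × 357.527 = 7.73×10⁴.

L_P/L_1 ≈ 7.73×10⁴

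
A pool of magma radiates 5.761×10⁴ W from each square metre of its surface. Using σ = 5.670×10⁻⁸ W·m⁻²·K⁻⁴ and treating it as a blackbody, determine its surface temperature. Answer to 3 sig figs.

I = σT⁴, so T = (I/σ)^(1/4) = (5.761×10⁴/(5.670×10⁻⁸))^(1/4) = 1.00×10³ K.

T ≈ 1.00×10³ K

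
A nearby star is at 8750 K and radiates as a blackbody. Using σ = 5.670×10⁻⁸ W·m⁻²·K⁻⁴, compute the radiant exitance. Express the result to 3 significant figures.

Stefan–Boltzmann: I = σT⁴ = 5.670×10⁻⁸ × (8750)⁴ = 3.32×10⁸ W/m².

I ≈ 3.32×10⁸ W/m²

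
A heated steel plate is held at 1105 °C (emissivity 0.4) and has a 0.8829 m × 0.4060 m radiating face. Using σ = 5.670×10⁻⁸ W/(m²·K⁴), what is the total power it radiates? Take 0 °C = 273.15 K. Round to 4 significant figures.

T = 1105 °C + 273.15 = 1378.15 K.
Area A = 0.8829 × 0.4060 = 0.358457 m².
P = εσAT⁴ = 0.4 × 5.670×10⁻⁸ × 0.358457 × (1378.15)⁴ = 2.933×10⁴ W.

P ≈ 2.933×10⁴ W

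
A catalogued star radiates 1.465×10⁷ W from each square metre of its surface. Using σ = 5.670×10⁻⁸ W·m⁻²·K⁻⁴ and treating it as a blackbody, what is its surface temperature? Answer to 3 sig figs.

T ≈ 4.01×10³ K

I = σT⁴, so T = (I/σ)^(1/4) = (1.465×10⁷/(5.670×10⁻⁸))^(1/4) = 4.01×10³ K.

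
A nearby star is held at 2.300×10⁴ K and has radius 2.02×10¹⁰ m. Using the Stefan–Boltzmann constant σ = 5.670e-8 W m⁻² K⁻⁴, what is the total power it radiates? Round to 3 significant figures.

Surface area A = 4πR² = 4π(2.02×10¹⁰ m)² = 5.12758×10²¹ m².
P = σAT⁴ = 5.670×10⁻⁸ × 5.12758×10²¹ × (2.300×10⁴)⁴ = 8.14×10³¹ W.

P ≈ 8.14×10³¹ W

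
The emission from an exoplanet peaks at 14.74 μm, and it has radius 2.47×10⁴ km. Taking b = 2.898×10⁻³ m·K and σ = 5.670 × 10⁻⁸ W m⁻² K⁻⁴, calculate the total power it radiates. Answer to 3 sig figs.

P ≈ 6.50×10¹⁷ W

Wien's law: T = b/λ_max = 2.898×10⁻³/1.474×10⁻⁵ = 196.608 K.
Surface area A = 4πR² = 4π(2.47×10⁷ m)² = 7.66662×10¹⁵ m².
Then P = σAT⁴ = 5.670×10⁻⁸×7.66662×10¹⁵×(196.608)⁴ = 6.50×10¹⁷ W.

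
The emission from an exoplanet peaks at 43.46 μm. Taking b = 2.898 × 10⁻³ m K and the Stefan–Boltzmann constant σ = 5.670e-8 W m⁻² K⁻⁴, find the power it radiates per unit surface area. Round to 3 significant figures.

Wien's law: T = b/λ_max = 2.898×10⁻³/4.346×10⁻⁵ = 66.6820 K.
Then I = σT⁴ = 5.670×10⁻⁸×(66.6820)⁴ = 1.12 W/m².

I ≈ 1.12 W/m²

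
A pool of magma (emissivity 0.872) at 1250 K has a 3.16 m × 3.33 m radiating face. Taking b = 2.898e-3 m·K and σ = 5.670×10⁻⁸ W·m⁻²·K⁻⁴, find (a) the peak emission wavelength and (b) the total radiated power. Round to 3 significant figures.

(a) λ_max = b/T = 2.898×10⁻³/1250 = 2.318×10⁻⁶ m = 2.32×10³ nm.
Area A = 3.16 × 3.33 = 10.5228 m².
(b) P = εσAT⁴ = 0.872×5.670×10⁻⁸×10.5228×(1250)⁴ = 1.27×10⁶ W.

λ_max ≈ 2.32×10³ nm; P ≈ 1.27×10⁶ W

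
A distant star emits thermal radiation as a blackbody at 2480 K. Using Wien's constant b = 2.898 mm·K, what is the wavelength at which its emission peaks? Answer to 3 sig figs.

Wien's displacement law: λ_max = b/T = (2.898×10⁻³ m·K)/(2480 K) = 1.169×10⁻⁶ m.
That is 1.17 μm, in the infrared range.

λ_max ≈ 1.17 μm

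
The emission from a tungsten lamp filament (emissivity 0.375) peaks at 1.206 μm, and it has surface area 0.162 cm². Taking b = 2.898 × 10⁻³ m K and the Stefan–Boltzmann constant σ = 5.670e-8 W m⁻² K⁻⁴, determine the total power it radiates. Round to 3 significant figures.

Wien's law: T = b/λ_max = 2.898×10⁻³/1.206×10⁻⁶ = 2402.99 K.
Area A = 0.162 cm² = 1.62×10⁻⁵ m².
Then P = εσAT⁴ = 0.375×5.670×10⁻⁸×1.62×10⁻⁵×(2402.99)⁴ = 11.5 W.

P ≈ 11.5 W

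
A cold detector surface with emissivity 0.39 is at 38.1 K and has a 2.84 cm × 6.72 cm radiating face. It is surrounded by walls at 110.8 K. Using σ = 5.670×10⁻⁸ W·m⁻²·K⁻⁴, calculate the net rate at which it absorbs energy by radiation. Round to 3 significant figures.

Area A = 0.0284 × 0.0672 = 1.90848×10⁻³ m².
Net radiated power P_net = εσA(T⁴ − T₀⁴) = 0.39×5.670×10⁻⁸×1.90848×10⁻³×(38.1⁴ − 110.8⁴).
T⁴ − T₀⁴ = 2.10717×10⁶ − 1.50716×10⁸ = -1.48609×10⁸ K⁴, so P_net = -6.27×10⁻³ W — negative, meaning a net gain of 6.27×10⁻³ W.

Net gain ≈ 6.27×10⁻³ W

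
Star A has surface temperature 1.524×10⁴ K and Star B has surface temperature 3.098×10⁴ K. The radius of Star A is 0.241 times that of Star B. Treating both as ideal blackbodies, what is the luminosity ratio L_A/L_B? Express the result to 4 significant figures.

L_A/L_B ≈ 3.401×10⁻³

L ∝ R²T⁴, so L_A/L_B = (R_A/R_B)²(T_A/T_B)⁴ = (0.241)² × (1.524×10⁴/3.098×10⁴)⁴ = 0.058081 × 0.0585618 = 3.401×10⁻³.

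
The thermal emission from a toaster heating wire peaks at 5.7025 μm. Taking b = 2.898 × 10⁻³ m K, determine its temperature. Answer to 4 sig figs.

T ≈ 508.2 K

Wien's law gives T = b/λ_max = (2.898×10⁻³ m·K)/(5.7025×10⁻⁶ m) = 508.2 K.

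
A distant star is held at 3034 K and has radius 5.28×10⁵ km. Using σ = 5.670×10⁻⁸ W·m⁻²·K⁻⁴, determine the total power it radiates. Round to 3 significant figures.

Surface area A = 4πR² = 4π(5.28×10⁸ m)² = 3.50330×10¹⁸ m².
P = σAT⁴ = 5.670×10⁻⁸ × 3.50330×10¹⁸ × (3034)⁴ = 1.68×10²⁵ W.

P ≈ 1.68×10²⁵ W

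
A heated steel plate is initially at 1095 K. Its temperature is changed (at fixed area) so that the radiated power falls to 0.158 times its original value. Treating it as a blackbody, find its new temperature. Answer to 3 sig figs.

P ∝ T⁴, so T₂/T₁ = (P₂/P₁)^(1/4) = (0.158)^(1/4) = 0.630470.
T₂ = 1095 × 0.630470 = 690 K.

T₂ ≈ 690 K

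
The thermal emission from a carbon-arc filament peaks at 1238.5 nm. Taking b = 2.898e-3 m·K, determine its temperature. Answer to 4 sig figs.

T ≈ 2340 K

Wien's law gives T = b/λ_max = (2.898×10⁻³ m·K)/(1.2385×10⁻⁶ m) = 2340 K.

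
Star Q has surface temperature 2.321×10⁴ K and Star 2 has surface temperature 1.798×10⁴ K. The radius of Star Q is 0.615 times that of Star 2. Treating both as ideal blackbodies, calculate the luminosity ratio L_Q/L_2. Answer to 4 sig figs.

L ∝ R²T⁴, so L_Q/L_2 = (R_Q/R_2)²(T_Q/T_2)⁴ = (0.615)² × (2.321×10⁴/1.798×10⁴)⁴ = 0.378225 × 2.77678 = 1.050.

L_Q/L_2 ≈ 1.050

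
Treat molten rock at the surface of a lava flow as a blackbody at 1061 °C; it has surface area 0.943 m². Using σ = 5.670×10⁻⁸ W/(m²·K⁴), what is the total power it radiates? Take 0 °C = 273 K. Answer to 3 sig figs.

T = 1061 °C + 273 = 1334 K.
Area A = 0.943 m².
P = σAT⁴ = 5.670×10⁻⁸ × 0.943 × (1334)⁴ = 1.69×10⁵ W.

P ≈ 1.69×10⁵ W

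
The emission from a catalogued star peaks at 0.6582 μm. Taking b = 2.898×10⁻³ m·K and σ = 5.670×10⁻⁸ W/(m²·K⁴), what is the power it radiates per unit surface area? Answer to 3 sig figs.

Wien's law: T = b/λ_max = 2.898×10⁻³/6.582×10⁻⁷ = 4402.92 K.
Then I = σT⁴ = 5.670×10⁻⁸×(4402.92)⁴ = 2.13×10⁷ W/m².

I ≈ 2.13×10⁷ W/m²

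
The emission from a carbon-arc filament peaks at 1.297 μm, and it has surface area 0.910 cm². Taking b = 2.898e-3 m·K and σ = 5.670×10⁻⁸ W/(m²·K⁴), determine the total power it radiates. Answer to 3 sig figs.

P ≈ 129 W

Wien's law: T = b/λ_max = 2.898×10⁻³/1.297×10⁻⁶ = 2234.39 K.
Area A = 0.910 cm² = 9.10×10⁻⁵ m².
Then P = σAT⁴ = 5.670×10⁻⁸×9.10×10⁻⁵×(2234.39)⁴ = 129 W.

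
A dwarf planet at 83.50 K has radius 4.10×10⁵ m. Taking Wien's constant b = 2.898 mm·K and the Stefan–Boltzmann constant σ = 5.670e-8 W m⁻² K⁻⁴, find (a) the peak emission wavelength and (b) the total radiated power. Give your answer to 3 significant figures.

(a) λ_max = b/T = 2.898×10⁻³/83.50 = 3.471×10⁻⁵ m = 34.7 μm.
Surface area A = 4πR² = 4π(4.10×10⁵ m)² = 2.11241×10¹² m².
(b) P = σAT⁴ = 5.670×10⁻⁸×2.11241×10¹²×(83.50)⁴ = 5.82×10¹² W.

λ_max ≈ 34.7 μm; P ≈ 5.82×10¹² W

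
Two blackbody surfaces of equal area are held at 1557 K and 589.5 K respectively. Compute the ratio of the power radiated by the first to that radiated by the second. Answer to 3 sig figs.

With equal areas, P₁/P₂ = (T₁/T₂)⁴ = (1557/589.5)⁴ = 48.7.

P₁/P₂ ≈ 48.7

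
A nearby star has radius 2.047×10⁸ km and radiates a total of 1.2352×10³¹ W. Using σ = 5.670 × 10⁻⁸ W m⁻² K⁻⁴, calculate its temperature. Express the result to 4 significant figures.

Surface area A = 4πR² = 4π(2.047×10¹¹ m)² = 5.26557×10²³ m².
P = σAT⁴ ⇒ T = (P/(σA))^(1/4) = (1.2352×10³¹/(5.670×10⁻⁸×5.26557×10²³))^(1/4) = 4510 K.

T ≈ 4510 K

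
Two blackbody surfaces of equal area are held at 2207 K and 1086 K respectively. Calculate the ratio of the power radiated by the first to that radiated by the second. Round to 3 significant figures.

With equal areas, P₁/P₂ = (T₁/T₂)⁴ = (2207/1086)⁴ = 17.1.

P₁/P₂ ≈ 17.1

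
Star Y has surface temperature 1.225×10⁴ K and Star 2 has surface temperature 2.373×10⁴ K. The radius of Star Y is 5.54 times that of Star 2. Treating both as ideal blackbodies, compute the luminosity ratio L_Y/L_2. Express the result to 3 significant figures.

L_Y/L_2 ≈ 2.18

L ∝ R²T⁴, so L_Y/L_2 = (R_Y/R_2)²(T_Y/T_2)⁴ = (5.54)² × (1.225×10⁴/2.373×10⁴)⁴ = 30.6916 × 0.0710155 = 2.18.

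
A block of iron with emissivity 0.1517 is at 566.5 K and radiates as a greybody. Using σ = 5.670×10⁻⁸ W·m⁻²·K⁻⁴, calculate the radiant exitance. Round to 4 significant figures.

I ≈ 885.9 W/m²

Stefan–Boltzmann: I = εσT⁴ = 0.1517 × 5.670×10⁻⁸ × (566.5)⁴ = 885.9 W/m².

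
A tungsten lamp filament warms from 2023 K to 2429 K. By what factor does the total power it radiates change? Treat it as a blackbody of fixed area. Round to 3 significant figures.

P ∝ T⁴, so P₂/P₁ = (T₂/T₁)⁴ = (2429/2023)⁴ = (1.20069)⁴ = 2.08.

P₂/P₁ ≈ 2.08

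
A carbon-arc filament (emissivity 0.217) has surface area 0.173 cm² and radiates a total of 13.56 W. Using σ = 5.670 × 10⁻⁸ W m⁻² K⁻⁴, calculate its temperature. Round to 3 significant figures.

T ≈ 2.83×10³ K

Area A = 0.173 cm² = 1.73×10⁻⁵ m².
P = εσAT⁴ ⇒ T = (P/(εσA))^(1/4) = (13.56/(0.217×5.670×10⁻⁸×1.73×10⁻⁵))^(1/4) = 2.83×10³ K.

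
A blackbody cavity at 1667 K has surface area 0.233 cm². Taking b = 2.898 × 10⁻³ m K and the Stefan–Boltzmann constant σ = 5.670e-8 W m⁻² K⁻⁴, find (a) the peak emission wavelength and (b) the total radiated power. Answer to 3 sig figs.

λ_max ≈ 1.74×10³ nm; P ≈ 10.2 W

(a) λ_max = b/T = 2.898×10⁻³/1667 = 1.738×10⁻⁶ m = 1.74×10³ nm.
Area A = 0.233 cm² = 2.33×10⁻⁵ m².
(b) P = σAT⁴ = 5.670×10⁻⁸×2.33×10⁻⁵×(1667)⁴ = 10.2 W.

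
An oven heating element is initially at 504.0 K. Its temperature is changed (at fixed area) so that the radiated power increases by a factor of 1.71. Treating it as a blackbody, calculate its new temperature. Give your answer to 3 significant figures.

P ∝ T⁴, so T₂/T₁ = (P₂/P₁)^(1/4) = (1.71)^(1/4) = 1.14353.
T₂ = 504.0 × 1.14353 = 576 K.

T₂ ≈ 576 K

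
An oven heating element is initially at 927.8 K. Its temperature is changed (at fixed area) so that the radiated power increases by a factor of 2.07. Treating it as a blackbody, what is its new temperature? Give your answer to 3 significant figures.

T₂ ≈ 1.11×10³ K

P ∝ T⁴, so T₂/T₁ = (P₂/P₁)^(1/4) = (2.07)^(1/4) = 1.19948.
T₂ = 927.8 × 1.19948 = 1.11×10³ K.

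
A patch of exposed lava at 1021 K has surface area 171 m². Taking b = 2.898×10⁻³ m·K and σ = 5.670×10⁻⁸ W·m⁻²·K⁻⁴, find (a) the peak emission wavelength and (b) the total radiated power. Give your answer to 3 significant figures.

λ_max ≈ 2.84 μm; P ≈ 1.05×10⁷ W

(a) λ_max = b/T = 2.898×10⁻³/1021 = 2.838×10⁻⁶ m = 2.84 μm.
Area A = 171 m².
(b) P = σAT⁴ = 5.670×10⁻⁸×171×(1021)⁴ = 1.05×10⁷ W.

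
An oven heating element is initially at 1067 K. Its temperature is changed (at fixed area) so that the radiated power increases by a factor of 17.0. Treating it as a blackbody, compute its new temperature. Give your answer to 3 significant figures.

T₂ ≈ 2.17×10³ K

P ∝ T⁴, so T₂/T₁ = (P₂/P₁)^(1/4) = (17.0)^(1/4) = 2.03054.
T₂ = 1067 × 2.03054 = 2.17×10³ K.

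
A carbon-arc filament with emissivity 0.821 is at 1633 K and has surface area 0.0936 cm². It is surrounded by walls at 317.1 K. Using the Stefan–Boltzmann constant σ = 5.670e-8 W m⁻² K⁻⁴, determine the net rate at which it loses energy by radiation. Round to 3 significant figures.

Area A = 0.0936 cm² = 9.36×10⁻⁶ m².
Net radiated power P_net = εσA(T⁴ − T₀⁴) = 0.821×5.670×10⁻⁸×9.36×10⁻⁶×(1633⁴ − 317.1⁴).
T⁴ − T₀⁴ = 7.11123×10¹² − 1.01108×10¹⁰ = 7.10112×10¹² K⁴, so P_net = 3.09 W.

Net loss ≈ 3.09 W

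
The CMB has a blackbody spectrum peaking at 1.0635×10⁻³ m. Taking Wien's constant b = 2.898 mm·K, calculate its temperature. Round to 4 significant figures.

Wien's law gives T = b/λ_max = (2.898×10⁻³ m·K)/(1.0635×10⁻³ m) = 2.725 K.

T ≈ 2.725 K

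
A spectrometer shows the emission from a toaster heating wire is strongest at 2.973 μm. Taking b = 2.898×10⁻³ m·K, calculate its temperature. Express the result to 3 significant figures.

Wien's law gives T = b/λ_max = (2.898×10⁻³ m·K)/(2.973×10⁻⁶ m) = 975 K.

T ≈ 975 K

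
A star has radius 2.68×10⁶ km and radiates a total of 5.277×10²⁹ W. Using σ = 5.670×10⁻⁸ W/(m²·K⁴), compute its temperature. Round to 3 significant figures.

T ≈ 1.79×10⁴ K

Surface area A = 4πR² = 4π(2.68×10⁹ m)² = 9.02567×10¹⁹ m².
P = σAT⁴ ⇒ T = (P/(σA))^(1/4) = (5.277×10²⁹/(5.670×10⁻⁸×9.02567×10¹⁹))^(1/4) = 1.79×10⁴ K.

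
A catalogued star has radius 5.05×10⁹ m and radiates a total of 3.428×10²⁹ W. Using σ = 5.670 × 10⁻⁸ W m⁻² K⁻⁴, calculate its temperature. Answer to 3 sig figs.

Surface area A = 4πR² = 4π(5.05×10⁹ m)² = 3.20474×10²⁰ m².
P = σAT⁴ ⇒ T = (P/(σA))^(1/4) = (3.428×10²⁹/(5.670×10⁻⁸×3.20474×10²⁰))^(1/4) = 1.17×10⁴ K.

T ≈ 1.17×10⁴ K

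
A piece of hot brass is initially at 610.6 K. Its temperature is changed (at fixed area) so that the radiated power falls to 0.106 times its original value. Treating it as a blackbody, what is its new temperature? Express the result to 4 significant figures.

T₂ ≈ 348.4 K

P ∝ T⁴, so T₂/T₁ = (P₂/P₁)^(1/4) = (0.106)^(1/4) = 0.570593.
T₂ = 610.6 × 0.570593 = 348.4 K.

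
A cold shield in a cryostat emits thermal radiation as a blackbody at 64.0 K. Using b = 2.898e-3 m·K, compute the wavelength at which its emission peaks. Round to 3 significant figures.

λ_max ≈ 45.3 μm

Wien's displacement law: λ_max = b/T = (2.898×10⁻³ m·K)/(64.0 K) = 4.528×10⁻⁵ m.
That is 45.3 μm, in the infrared range.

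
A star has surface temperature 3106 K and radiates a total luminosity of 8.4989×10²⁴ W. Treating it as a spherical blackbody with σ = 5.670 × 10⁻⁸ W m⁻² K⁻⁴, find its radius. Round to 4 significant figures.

R ≈ 3.580×10⁸ m

L = 4πR²σT⁴ ⇒ R = √(L/(4πσT⁴)).
σT⁴ = 5.27702×10⁶ W/m², so R = √(8.4989×10²⁴/(4π×5.27702×10⁶)) = 3.580×10⁸ m.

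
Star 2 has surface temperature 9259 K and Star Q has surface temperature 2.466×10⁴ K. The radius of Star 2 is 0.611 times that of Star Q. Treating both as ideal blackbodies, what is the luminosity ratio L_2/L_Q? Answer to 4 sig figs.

L_2/L_Q ≈ 7.419×10⁻³

L ∝ R²T⁴, so L_2/L_Q = (R_2/R_Q)²(T_2/T_Q)⁴ = (0.611)² × (9259/2.466×10⁴)⁴ = 0.373321 × 0.0198739 = 7.419×10⁻³.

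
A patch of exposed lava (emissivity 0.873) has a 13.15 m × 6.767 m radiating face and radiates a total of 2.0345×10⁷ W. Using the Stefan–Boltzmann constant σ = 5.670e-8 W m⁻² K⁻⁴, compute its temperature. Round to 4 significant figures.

Area A = 13.15 × 6.767 = 88.9861 m².
P = εσAT⁴ ⇒ T = (P/(εσA))^(1/4) = (2.0345×10⁷/(0.873×5.670×10⁻⁸×88.9861))^(1/4) = 1466 K.

T ≈ 1466 K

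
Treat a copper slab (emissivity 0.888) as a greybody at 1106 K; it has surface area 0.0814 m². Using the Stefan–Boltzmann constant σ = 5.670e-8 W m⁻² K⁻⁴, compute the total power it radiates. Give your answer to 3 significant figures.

P ≈ 6.13×10³ W

Area A = 0.0814 m².
P = εσAT⁴ = 0.888 × 5.670×10⁻⁸ × 0.0814 × (1106)⁴ = 6.13×10³ W.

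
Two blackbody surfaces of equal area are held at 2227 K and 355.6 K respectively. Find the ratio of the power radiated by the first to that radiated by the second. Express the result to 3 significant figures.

P₁/P₂ ≈ 1.54×10³

With equal areas, P₁/P₂ = (T₁/T₂)⁴ = (2227/355.6)⁴ = 1.54×10³.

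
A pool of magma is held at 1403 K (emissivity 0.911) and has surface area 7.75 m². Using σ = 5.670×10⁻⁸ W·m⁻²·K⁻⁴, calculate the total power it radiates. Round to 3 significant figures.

P ≈ 1.55×10⁶ W

Area A = 7.75 m².
P = εσAT⁴ = 0.911 × 5.670×10⁻⁸ × 7.75 × (1403)⁴ = 1.55×10⁶ W.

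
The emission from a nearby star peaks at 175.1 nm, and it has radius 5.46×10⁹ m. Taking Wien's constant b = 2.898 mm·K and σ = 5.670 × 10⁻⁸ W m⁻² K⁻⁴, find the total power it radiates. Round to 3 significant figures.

Wien's law: T = b/λ_max = 2.898×10⁻³/1.751×10⁻⁷ = 16550.5 K.
Surface area A = 4πR² = 4π(5.46×10⁹ m)² = 3.74624×10²⁰ m².
Then P = σAT⁴ = 5.670×10⁻⁸×3.74624×10²⁰×(16550.5)⁴ = 1.59×10³⁰ W.

P ≈ 1.59×10³⁰ W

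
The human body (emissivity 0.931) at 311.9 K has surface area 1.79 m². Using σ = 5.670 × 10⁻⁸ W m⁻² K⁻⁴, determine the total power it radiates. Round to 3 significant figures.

P ≈ 894 W

Area A = 1.79 m².
P = εσAT⁴ = 0.931 × 5.670×10⁻⁸ × 1.79 × (311.9)⁴ = 894 W.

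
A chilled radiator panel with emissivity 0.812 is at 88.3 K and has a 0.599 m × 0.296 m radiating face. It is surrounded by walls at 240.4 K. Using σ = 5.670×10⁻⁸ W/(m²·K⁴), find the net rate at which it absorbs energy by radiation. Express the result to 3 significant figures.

Net gain ≈ 26.8 W

Area A = 0.599 × 0.296 = 0.177304 m².
Net radiated power P_net = εσA(T⁴ − T₀⁴) = 0.812×5.670×10⁻⁸×0.177304×(88.3⁴ − 240.4⁴).
T⁴ − T₀⁴ = 6.07915×10⁷ − 3.33993×10⁹ = -3.27914×10⁹ K⁴, so P_net = -26.8 W — negative, meaning a net gain of 26.8 W.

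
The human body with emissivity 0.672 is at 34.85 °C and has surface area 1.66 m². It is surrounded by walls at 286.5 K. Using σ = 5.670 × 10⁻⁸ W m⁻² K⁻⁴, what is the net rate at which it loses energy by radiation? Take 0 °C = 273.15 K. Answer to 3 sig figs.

T = 34.85 °C + 273.15 = 308.00 K.
Area A = 1.66 m².
Net radiated power P_net = εσA(T⁴ − T₀⁴) = 0.672×5.670×10⁻⁸×1.66×(308.00⁴ − 286.5⁴).
T⁴ − T₀⁴ = 8.99918×10⁹ − 6.73750×10⁹ = 2.26168×10⁹ K⁴, so P_net = 143 W.

Net loss ≈ 143 W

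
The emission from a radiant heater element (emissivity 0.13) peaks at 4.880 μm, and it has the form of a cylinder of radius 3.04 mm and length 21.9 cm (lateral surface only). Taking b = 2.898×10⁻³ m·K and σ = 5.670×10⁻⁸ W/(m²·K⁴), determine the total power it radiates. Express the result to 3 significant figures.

P ≈ 3.83 W

Wien's law: T = b/λ_max = 2.898×10⁻³/4.880×10⁻⁶ = 593.852 K.
Lateral area A = 2πrL = 2π×3.04×10⁻³×0.219 = 4.18309×10⁻³ m².
Then P = εσAT⁴ = 0.13×5.670×10⁻⁸×4.18309×10⁻³×(593.852)⁴ = 3.83 W.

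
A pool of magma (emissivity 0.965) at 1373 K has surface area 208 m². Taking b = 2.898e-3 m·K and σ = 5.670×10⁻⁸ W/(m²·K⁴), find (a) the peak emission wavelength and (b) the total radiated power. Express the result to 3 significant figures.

(a) λ_max = b/T = 2.898×10⁻³/1373 = 2.111×10⁻⁶ m = 2.11×10³ nm.
Area A = 208 m².
(b) P = εσAT⁴ = 0.965×5.670×10⁻⁸×208×(1373)⁴ = 4.04×10⁷ W.

λ_max ≈ 2.11×10³ nm; P ≈ 4.04×10⁷ W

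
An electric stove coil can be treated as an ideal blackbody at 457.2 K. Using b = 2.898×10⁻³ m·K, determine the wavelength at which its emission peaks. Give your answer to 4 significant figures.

λ_max ≈ 6.339 μm

Wien's displacement law: λ_max = b/T = (2.898×10⁻³ m·K)/(457.2 K) = 6.3386×10⁻⁶ m.
That is 6.339 μm, in the infrared range.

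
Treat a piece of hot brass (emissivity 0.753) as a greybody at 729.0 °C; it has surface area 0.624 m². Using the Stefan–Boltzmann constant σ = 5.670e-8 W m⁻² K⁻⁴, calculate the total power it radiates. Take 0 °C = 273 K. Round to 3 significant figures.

P ≈ 2.69×10⁴ W

T = 729.0 °C + 273 = 1002.0 K.
Area A = 0.624 m².
P = εσAT⁴ = 0.753 × 5.670×10⁻⁸ × 0.624 × (1002.0)⁴ = 2.69×10⁴ W.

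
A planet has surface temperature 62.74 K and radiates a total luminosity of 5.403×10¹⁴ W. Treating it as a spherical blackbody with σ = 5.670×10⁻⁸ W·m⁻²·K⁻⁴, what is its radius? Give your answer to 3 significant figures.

L = 4πR²σT⁴ ⇒ R = √(L/(4πσT⁴)).
σT⁴ = 0.878539 W/m², so R = √(5.403×10¹⁴/(4π×0.878539)) = 7.00×10⁶ m.

R ≈ 7.00×10⁶ m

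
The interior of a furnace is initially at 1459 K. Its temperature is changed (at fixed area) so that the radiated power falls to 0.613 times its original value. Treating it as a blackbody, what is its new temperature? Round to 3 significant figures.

T₂ ≈ 1.29×10³ K

P ∝ T⁴, so T₂/T₁ = (P₂/P₁)^(1/4) = (0.613)^(1/4) = 0.884841.
T₂ = 1459 × 0.884841 = 1.29×10³ K.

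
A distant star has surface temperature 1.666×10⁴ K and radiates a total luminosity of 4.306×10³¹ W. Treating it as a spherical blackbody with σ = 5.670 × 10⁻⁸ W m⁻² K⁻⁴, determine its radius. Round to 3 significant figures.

R ≈ 2.80×10¹⁰ m

L = 4πR²σT⁴ ⇒ R = √(L/(4πσT⁴)).
σT⁴ = 4.36800×10⁹ W/m², so R = √(4.306×10³¹/(4π×4.36800×10⁹)) = 2.80×10¹⁰ m.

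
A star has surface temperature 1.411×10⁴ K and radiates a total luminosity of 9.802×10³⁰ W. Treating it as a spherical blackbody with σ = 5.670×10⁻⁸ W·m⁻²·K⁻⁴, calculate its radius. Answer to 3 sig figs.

R ≈ 1.86×10¹⁰ m

L = 4πR²σT⁴ ⇒ R = √(L/(4πσT⁴)).
σT⁴ = 2.24746×10⁹ W/m², so R = √(9.802×10³⁰/(4π×2.24746×10⁹)) = 1.86×10¹⁰ m.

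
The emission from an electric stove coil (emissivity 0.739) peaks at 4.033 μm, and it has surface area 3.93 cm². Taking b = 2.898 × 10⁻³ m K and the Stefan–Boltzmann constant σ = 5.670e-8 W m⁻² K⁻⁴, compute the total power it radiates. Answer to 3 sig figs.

Wien's law: T = b/λ_max = 2.898×10⁻³/4.033×10⁻⁶ = 718.572 K.
Area A = 3.93 cm² = 3.93×10⁻⁴ m².
Then P = εσAT⁴ = 0.739×5.670×10⁻⁸×3.93×10⁻⁴×(718.572)⁴ = 4.39 W.

P ≈ 4.39 W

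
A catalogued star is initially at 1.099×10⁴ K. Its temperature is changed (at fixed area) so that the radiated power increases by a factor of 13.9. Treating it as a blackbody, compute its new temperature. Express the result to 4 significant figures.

T₂ ≈ 2.122×10⁴ K

P ∝ T⁴, so T₂/T₁ = (P₂/P₁)^(1/4) = (13.9)^(1/4) = 1.93087.
T₂ = 1.099×10⁴ × 1.93087 = 2.122×10⁴ K.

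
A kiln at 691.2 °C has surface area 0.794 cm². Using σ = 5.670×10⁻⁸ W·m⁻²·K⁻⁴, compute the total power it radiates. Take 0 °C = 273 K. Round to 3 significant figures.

P ≈ 3.89 W

T = 691.2 °C + 273 = 964.2 K.
Area A = 0.794 cm² = 7.94×10⁻⁵ m².
P = σAT⁴ = 5.670×10⁻⁸ × 7.94×10⁻⁵ × (964.2)⁴ = 3.89 W.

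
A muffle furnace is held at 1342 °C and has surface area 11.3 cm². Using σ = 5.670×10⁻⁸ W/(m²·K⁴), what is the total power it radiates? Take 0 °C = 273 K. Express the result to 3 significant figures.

T = 1342 °C + 273 = 1615 K.
Area A = 11.3 cm² = 1.13×10⁻³ m².
P = σAT⁴ = 5.670×10⁻⁸ × 1.13×10⁻³ × (1615)⁴ = 436 W.

P ≈ 436 W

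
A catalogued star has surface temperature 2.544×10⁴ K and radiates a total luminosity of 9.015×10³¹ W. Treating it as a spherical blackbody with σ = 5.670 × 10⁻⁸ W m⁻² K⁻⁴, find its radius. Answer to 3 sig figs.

R ≈ 1.74×10¹⁰ m

L = 4πR²σT⁴ ⇒ R = √(L/(4πσT⁴)).
σT⁴ = 2.37493×10¹⁰ W/m², so R = √(9.015×10³¹/(4π×2.37493×10¹⁰)) = 1.74×10¹⁰ m.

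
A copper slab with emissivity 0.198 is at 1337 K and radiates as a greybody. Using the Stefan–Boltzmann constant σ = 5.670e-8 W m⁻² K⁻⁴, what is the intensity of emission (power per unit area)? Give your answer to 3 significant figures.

Stefan–Boltzmann: I = εσT⁴ = 0.198 × 5.670×10⁻⁸ × (1337)⁴ = 3.59×10⁴ W/m².

I ≈ 3.59×10⁴ W/m²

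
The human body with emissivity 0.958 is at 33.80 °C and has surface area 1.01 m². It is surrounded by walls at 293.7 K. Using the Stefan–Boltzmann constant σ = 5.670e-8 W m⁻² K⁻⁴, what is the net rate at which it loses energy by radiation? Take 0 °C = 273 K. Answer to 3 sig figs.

T = 33.80 °C + 273 = 306.80 K.
Area A = 1.01 m².
Net radiated power P_net = εσA(T⁴ − T₀⁴) = 0.958×5.670×10⁻⁸×1.01×(306.80⁴ − 293.7⁴).
T⁴ − T₀⁴ = 8.85975×10⁹ − 7.44073×10⁹ = 1.41902×10⁹ K⁴, so P_net = 77.8 W.

Net loss ≈ 77.8 W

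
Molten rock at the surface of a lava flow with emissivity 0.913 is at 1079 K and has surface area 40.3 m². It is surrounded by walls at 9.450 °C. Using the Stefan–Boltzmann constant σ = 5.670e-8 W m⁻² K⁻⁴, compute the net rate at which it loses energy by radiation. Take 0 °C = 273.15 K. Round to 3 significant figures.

Net loss ≈ 2.81×10⁶ W

Surroundings: T = 9.450 °C + 273.15 = 282.600 K.
Area A = 40.3 m².
Net radiated power P_net = εσA(T⁴ − T₀⁴) = 0.913×5.670×10⁻⁸×40.3×(1079⁴ − 282.600⁴).
T⁴ − T₀⁴ = 1.35546×10¹² − 6.37806×10⁹ = 1.34908×10¹² K⁴, so P_net = 2.81×10⁶ W.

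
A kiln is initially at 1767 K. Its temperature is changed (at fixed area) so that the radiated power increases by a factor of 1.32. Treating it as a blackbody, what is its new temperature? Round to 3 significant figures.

T₂ ≈ 1.89×10³ K

P ∝ T⁴, so T₂/T₁ = (P₂/P₁)^(1/4) = (1.32)^(1/4) = 1.07187.
T₂ = 1767 × 1.07187 = 1.89×10³ K.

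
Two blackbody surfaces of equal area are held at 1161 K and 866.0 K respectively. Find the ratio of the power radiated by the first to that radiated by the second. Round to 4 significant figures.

With equal areas, P₁/P₂ = (T₁/T₂)⁴ = (1161/866.0)⁴ = 3.230.

P₁/P₂ ≈ 3.230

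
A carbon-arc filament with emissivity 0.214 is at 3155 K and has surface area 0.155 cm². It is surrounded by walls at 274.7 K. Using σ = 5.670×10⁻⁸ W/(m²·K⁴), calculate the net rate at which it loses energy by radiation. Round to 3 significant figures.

Area A = 0.155 cm² = 1.55×10⁻⁵ m².
Net radiated power P_net = εσA(T⁴ − T₀⁴) = 0.214×5.670×10⁻⁸×1.55×10⁻⁵×(3155⁴ − 274.7⁴).
T⁴ − T₀⁴ = 9.90826×10¹³ − 5.69423×10⁹ = 9.90769×10¹³ K⁴, so P_net = 18.6 W.

Net loss ≈ 18.6 W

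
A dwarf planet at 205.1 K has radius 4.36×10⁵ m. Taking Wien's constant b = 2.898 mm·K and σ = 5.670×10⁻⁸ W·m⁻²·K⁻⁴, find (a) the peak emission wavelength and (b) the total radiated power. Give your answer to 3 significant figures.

λ_max ≈ 14.1 μm; P ≈ 2.40×10¹⁴ W

(a) λ_max = b/T = 2.898×10⁻³/205.1 = 1.413×10⁻⁵ m = 14.1 μm.
Surface area A = 4πR² = 4π(4.36×10⁵ m)² = 2.38882×10¹² m².
(b) P = σAT⁴ = 5.670×10⁻⁸×2.38882×10¹²×(205.1)⁴ = 2.40×10¹⁴ W.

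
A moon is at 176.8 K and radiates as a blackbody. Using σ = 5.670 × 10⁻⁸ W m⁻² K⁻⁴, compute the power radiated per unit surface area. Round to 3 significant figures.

Stefan–Boltzmann: I = σT⁴ = 5.670×10⁻⁸ × (176.8)⁴ = 55.4 W/m².

I ≈ 55.4 W/m²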